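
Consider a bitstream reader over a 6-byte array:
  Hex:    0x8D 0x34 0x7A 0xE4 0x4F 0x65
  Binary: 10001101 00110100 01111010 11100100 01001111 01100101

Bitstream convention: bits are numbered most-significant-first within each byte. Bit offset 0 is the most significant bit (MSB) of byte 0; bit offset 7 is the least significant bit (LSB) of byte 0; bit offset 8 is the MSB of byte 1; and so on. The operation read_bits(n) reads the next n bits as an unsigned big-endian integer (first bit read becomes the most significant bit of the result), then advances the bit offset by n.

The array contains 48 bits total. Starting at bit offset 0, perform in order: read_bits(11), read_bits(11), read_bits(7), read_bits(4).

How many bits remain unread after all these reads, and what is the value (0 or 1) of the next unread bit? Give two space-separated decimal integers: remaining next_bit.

Answer: 15 1

Derivation:
Read 1: bits[0:11] width=11 -> value=1129 (bin 10001101001); offset now 11 = byte 1 bit 3; 37 bits remain
Read 2: bits[11:22] width=11 -> value=1310 (bin 10100011110); offset now 22 = byte 2 bit 6; 26 bits remain
Read 3: bits[22:29] width=7 -> value=92 (bin 1011100); offset now 29 = byte 3 bit 5; 19 bits remain
Read 4: bits[29:33] width=4 -> value=8 (bin 1000); offset now 33 = byte 4 bit 1; 15 bits remain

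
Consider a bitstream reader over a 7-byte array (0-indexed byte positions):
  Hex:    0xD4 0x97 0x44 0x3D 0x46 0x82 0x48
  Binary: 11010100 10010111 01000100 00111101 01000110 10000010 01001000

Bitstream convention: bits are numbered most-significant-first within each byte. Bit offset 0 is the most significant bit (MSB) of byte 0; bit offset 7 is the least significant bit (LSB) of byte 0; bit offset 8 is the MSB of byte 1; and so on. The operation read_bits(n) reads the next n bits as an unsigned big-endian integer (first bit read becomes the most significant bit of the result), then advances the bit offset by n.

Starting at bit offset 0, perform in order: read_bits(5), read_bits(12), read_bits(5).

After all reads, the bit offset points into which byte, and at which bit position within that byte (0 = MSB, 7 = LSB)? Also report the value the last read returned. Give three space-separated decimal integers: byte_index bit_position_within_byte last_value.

Answer: 2 6 17

Derivation:
Read 1: bits[0:5] width=5 -> value=26 (bin 11010); offset now 5 = byte 0 bit 5; 51 bits remain
Read 2: bits[5:17] width=12 -> value=2350 (bin 100100101110); offset now 17 = byte 2 bit 1; 39 bits remain
Read 3: bits[17:22] width=5 -> value=17 (bin 10001); offset now 22 = byte 2 bit 6; 34 bits remain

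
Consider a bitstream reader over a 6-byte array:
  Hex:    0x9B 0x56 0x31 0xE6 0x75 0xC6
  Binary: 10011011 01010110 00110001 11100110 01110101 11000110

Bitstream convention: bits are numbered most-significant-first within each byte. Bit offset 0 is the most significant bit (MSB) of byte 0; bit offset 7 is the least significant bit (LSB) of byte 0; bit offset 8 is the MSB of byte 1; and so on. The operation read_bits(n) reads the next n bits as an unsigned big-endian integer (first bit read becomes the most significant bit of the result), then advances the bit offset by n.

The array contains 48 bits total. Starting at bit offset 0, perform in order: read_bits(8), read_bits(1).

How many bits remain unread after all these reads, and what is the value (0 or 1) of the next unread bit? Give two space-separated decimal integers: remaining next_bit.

Answer: 39 1

Derivation:
Read 1: bits[0:8] width=8 -> value=155 (bin 10011011); offset now 8 = byte 1 bit 0; 40 bits remain
Read 2: bits[8:9] width=1 -> value=0 (bin 0); offset now 9 = byte 1 bit 1; 39 bits remain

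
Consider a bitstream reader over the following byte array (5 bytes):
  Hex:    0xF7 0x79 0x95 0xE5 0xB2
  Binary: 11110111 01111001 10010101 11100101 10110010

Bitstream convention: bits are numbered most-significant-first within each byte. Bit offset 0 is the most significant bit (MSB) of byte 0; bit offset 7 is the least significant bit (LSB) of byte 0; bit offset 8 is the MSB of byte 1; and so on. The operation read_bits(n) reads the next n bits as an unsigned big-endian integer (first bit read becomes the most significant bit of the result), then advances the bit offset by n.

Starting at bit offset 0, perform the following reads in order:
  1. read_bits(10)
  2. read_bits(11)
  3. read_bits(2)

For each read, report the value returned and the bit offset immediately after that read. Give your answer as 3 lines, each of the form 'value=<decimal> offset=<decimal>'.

Read 1: bits[0:10] width=10 -> value=989 (bin 1111011101); offset now 10 = byte 1 bit 2; 30 bits remain
Read 2: bits[10:21] width=11 -> value=1842 (bin 11100110010); offset now 21 = byte 2 bit 5; 19 bits remain
Read 3: bits[21:23] width=2 -> value=2 (bin 10); offset now 23 = byte 2 bit 7; 17 bits remain

Answer: value=989 offset=10
value=1842 offset=21
value=2 offset=23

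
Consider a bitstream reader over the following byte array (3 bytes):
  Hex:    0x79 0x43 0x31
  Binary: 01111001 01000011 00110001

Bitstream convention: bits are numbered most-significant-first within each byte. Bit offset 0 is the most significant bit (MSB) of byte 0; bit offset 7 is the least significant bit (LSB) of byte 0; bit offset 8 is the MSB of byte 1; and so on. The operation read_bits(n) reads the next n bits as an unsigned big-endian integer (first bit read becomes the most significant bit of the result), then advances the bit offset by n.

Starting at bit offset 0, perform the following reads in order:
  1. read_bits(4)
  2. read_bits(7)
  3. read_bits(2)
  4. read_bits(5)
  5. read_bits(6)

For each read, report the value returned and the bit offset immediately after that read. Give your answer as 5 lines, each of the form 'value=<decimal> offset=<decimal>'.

Read 1: bits[0:4] width=4 -> value=7 (bin 0111); offset now 4 = byte 0 bit 4; 20 bits remain
Read 2: bits[4:11] width=7 -> value=74 (bin 1001010); offset now 11 = byte 1 bit 3; 13 bits remain
Read 3: bits[11:13] width=2 -> value=0 (bin 00); offset now 13 = byte 1 bit 5; 11 bits remain
Read 4: bits[13:18] width=5 -> value=12 (bin 01100); offset now 18 = byte 2 bit 2; 6 bits remain
Read 5: bits[18:24] width=6 -> value=49 (bin 110001); offset now 24 = byte 3 bit 0; 0 bits remain

Answer: value=7 offset=4
value=74 offset=11
value=0 offset=13
value=12 offset=18
value=49 offset=24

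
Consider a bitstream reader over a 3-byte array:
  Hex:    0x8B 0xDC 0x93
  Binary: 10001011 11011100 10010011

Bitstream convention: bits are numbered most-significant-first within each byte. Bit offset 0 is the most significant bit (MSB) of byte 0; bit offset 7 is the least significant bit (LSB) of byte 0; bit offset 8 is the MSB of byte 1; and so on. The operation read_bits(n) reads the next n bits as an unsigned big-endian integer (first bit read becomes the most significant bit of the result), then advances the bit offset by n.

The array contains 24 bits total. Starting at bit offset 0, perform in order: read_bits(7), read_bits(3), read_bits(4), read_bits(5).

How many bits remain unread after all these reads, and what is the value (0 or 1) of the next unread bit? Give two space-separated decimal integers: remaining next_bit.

Answer: 5 1

Derivation:
Read 1: bits[0:7] width=7 -> value=69 (bin 1000101); offset now 7 = byte 0 bit 7; 17 bits remain
Read 2: bits[7:10] width=3 -> value=7 (bin 111); offset now 10 = byte 1 bit 2; 14 bits remain
Read 3: bits[10:14] width=4 -> value=7 (bin 0111); offset now 14 = byte 1 bit 6; 10 bits remain
Read 4: bits[14:19] width=5 -> value=4 (bin 00100); offset now 19 = byte 2 bit 3; 5 bits remain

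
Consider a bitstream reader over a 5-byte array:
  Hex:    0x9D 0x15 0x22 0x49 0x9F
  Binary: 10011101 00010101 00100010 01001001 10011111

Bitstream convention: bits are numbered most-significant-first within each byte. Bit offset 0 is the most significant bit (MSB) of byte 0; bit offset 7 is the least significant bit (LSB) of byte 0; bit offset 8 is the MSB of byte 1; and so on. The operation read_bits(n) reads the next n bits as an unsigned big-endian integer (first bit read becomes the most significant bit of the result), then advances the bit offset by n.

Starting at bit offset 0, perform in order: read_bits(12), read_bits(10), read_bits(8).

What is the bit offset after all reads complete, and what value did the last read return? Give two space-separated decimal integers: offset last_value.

Answer: 30 146

Derivation:
Read 1: bits[0:12] width=12 -> value=2513 (bin 100111010001); offset now 12 = byte 1 bit 4; 28 bits remain
Read 2: bits[12:22] width=10 -> value=328 (bin 0101001000); offset now 22 = byte 2 bit 6; 18 bits remain
Read 3: bits[22:30] width=8 -> value=146 (bin 10010010); offset now 30 = byte 3 bit 6; 10 bits remain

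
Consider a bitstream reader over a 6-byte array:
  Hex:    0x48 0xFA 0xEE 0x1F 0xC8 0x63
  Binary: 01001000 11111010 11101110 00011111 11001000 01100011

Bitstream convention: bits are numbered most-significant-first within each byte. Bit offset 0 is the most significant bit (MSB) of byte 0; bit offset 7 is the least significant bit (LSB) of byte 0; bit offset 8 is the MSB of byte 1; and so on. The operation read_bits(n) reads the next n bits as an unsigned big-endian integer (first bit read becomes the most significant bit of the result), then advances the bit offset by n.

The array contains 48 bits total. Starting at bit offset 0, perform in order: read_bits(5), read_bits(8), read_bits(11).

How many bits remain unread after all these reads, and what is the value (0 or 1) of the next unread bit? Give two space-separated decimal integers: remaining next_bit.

Read 1: bits[0:5] width=5 -> value=9 (bin 01001); offset now 5 = byte 0 bit 5; 43 bits remain
Read 2: bits[5:13] width=8 -> value=31 (bin 00011111); offset now 13 = byte 1 bit 5; 35 bits remain
Read 3: bits[13:24] width=11 -> value=750 (bin 01011101110); offset now 24 = byte 3 bit 0; 24 bits remain

Answer: 24 0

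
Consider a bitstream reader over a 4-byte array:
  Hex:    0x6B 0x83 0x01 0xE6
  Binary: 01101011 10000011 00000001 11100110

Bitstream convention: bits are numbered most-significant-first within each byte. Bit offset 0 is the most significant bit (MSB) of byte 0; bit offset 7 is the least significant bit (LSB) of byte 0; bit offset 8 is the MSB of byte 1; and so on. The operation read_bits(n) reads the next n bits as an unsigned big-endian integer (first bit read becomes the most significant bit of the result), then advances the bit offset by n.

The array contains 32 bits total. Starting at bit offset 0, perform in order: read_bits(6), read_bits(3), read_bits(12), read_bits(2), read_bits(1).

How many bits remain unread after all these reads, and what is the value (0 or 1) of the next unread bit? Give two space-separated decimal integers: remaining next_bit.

Answer: 8 1

Derivation:
Read 1: bits[0:6] width=6 -> value=26 (bin 011010); offset now 6 = byte 0 bit 6; 26 bits remain
Read 2: bits[6:9] width=3 -> value=7 (bin 111); offset now 9 = byte 1 bit 1; 23 bits remain
Read 3: bits[9:21] width=12 -> value=96 (bin 000001100000); offset now 21 = byte 2 bit 5; 11 bits remain
Read 4: bits[21:23] width=2 -> value=0 (bin 00); offset now 23 = byte 2 bit 7; 9 bits remain
Read 5: bits[23:24] width=1 -> value=1 (bin 1); offset now 24 = byte 3 bit 0; 8 bits remain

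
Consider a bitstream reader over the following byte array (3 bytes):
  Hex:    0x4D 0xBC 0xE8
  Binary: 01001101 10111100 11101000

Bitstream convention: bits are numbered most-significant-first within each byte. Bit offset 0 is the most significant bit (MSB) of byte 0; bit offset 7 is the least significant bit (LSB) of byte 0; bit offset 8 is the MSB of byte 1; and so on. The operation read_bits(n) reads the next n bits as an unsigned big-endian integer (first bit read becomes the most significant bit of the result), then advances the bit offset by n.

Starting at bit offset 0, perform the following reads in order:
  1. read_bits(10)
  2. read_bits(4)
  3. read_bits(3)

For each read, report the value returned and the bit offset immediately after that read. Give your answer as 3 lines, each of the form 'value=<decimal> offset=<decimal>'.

Read 1: bits[0:10] width=10 -> value=310 (bin 0100110110); offset now 10 = byte 1 bit 2; 14 bits remain
Read 2: bits[10:14] width=4 -> value=15 (bin 1111); offset now 14 = byte 1 bit 6; 10 bits remain
Read 3: bits[14:17] width=3 -> value=1 (bin 001); offset now 17 = byte 2 bit 1; 7 bits remain

Answer: value=310 offset=10
value=15 offset=14
value=1 offset=17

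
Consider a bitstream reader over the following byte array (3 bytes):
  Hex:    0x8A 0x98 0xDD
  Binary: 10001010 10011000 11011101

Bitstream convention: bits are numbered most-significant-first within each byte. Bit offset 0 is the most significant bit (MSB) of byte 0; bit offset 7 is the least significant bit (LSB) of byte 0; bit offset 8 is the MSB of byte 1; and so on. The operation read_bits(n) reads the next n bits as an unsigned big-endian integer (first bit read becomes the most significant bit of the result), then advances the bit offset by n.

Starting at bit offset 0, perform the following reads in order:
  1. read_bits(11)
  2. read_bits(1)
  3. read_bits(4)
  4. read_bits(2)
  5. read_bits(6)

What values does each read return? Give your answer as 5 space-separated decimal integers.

Read 1: bits[0:11] width=11 -> value=1108 (bin 10001010100); offset now 11 = byte 1 bit 3; 13 bits remain
Read 2: bits[11:12] width=1 -> value=1 (bin 1); offset now 12 = byte 1 bit 4; 12 bits remain
Read 3: bits[12:16] width=4 -> value=8 (bin 1000); offset now 16 = byte 2 bit 0; 8 bits remain
Read 4: bits[16:18] width=2 -> value=3 (bin 11); offset now 18 = byte 2 bit 2; 6 bits remain
Read 5: bits[18:24] width=6 -> value=29 (bin 011101); offset now 24 = byte 3 bit 0; 0 bits remain

Answer: 1108 1 8 3 29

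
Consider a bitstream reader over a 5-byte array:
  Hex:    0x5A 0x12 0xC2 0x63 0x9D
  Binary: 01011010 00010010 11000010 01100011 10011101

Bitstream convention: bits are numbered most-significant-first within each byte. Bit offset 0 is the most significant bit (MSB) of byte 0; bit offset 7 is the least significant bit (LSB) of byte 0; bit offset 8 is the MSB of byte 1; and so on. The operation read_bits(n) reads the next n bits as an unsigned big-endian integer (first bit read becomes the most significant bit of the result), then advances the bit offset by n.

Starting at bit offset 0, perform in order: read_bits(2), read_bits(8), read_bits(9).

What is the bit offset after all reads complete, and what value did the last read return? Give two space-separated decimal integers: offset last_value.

Answer: 19 150

Derivation:
Read 1: bits[0:2] width=2 -> value=1 (bin 01); offset now 2 = byte 0 bit 2; 38 bits remain
Read 2: bits[2:10] width=8 -> value=104 (bin 01101000); offset now 10 = byte 1 bit 2; 30 bits remain
Read 3: bits[10:19] width=9 -> value=150 (bin 010010110); offset now 19 = byte 2 bit 3; 21 bits remain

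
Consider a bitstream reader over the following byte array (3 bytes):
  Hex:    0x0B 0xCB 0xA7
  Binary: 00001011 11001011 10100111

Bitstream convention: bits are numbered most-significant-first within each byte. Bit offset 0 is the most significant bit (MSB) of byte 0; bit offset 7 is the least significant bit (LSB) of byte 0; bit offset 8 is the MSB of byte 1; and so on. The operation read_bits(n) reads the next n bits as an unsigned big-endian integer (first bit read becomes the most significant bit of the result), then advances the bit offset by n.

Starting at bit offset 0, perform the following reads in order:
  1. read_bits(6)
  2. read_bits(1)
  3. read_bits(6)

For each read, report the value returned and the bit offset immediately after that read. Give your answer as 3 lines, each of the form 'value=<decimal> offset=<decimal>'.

Answer: value=2 offset=6
value=1 offset=7
value=57 offset=13

Derivation:
Read 1: bits[0:6] width=6 -> value=2 (bin 000010); offset now 6 = byte 0 bit 6; 18 bits remain
Read 2: bits[6:7] width=1 -> value=1 (bin 1); offset now 7 = byte 0 bit 7; 17 bits remain
Read 3: bits[7:13] width=6 -> value=57 (bin 111001); offset now 13 = byte 1 bit 5; 11 bits remain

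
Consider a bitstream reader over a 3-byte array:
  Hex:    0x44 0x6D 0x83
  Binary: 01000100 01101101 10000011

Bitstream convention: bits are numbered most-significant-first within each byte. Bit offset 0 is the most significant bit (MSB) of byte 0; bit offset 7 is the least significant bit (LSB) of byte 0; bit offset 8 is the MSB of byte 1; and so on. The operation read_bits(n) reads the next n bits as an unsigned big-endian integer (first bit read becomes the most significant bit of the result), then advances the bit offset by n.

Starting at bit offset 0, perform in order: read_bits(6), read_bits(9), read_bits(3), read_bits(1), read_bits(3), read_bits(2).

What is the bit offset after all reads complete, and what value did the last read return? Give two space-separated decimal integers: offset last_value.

Answer: 24 3

Derivation:
Read 1: bits[0:6] width=6 -> value=17 (bin 010001); offset now 6 = byte 0 bit 6; 18 bits remain
Read 2: bits[6:15] width=9 -> value=54 (bin 000110110); offset now 15 = byte 1 bit 7; 9 bits remain
Read 3: bits[15:18] width=3 -> value=6 (bin 110); offset now 18 = byte 2 bit 2; 6 bits remain
Read 4: bits[18:19] width=1 -> value=0 (bin 0); offset now 19 = byte 2 bit 3; 5 bits remain
Read 5: bits[19:22] width=3 -> value=0 (bin 000); offset now 22 = byte 2 bit 6; 2 bits remain
Read 6: bits[22:24] width=2 -> value=3 (bin 11); offset now 24 = byte 3 bit 0; 0 bits remain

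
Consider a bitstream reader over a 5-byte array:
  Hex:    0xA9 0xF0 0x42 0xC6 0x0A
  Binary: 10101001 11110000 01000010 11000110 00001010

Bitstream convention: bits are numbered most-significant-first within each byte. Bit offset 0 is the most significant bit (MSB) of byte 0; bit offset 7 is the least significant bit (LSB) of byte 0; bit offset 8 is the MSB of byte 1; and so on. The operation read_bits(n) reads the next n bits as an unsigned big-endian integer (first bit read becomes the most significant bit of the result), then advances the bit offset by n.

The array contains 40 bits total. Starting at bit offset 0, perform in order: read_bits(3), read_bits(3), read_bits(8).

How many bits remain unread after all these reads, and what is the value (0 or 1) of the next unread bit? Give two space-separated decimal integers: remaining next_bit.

Read 1: bits[0:3] width=3 -> value=5 (bin 101); offset now 3 = byte 0 bit 3; 37 bits remain
Read 2: bits[3:6] width=3 -> value=2 (bin 010); offset now 6 = byte 0 bit 6; 34 bits remain
Read 3: bits[6:14] width=8 -> value=124 (bin 01111100); offset now 14 = byte 1 bit 6; 26 bits remain

Answer: 26 0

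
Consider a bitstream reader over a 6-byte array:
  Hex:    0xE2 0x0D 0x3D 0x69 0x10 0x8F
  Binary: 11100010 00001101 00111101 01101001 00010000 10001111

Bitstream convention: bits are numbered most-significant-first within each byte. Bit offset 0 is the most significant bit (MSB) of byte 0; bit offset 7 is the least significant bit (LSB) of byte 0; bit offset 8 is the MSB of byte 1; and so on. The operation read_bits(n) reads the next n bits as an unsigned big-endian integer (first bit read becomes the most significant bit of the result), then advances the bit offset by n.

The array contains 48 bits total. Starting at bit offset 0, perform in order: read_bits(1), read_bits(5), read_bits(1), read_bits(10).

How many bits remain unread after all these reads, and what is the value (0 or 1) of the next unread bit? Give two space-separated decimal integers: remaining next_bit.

Answer: 31 0

Derivation:
Read 1: bits[0:1] width=1 -> value=1 (bin 1); offset now 1 = byte 0 bit 1; 47 bits remain
Read 2: bits[1:6] width=5 -> value=24 (bin 11000); offset now 6 = byte 0 bit 6; 42 bits remain
Read 3: bits[6:7] width=1 -> value=1 (bin 1); offset now 7 = byte 0 bit 7; 41 bits remain
Read 4: bits[7:17] width=10 -> value=26 (bin 0000011010); offset now 17 = byte 2 bit 1; 31 bits remain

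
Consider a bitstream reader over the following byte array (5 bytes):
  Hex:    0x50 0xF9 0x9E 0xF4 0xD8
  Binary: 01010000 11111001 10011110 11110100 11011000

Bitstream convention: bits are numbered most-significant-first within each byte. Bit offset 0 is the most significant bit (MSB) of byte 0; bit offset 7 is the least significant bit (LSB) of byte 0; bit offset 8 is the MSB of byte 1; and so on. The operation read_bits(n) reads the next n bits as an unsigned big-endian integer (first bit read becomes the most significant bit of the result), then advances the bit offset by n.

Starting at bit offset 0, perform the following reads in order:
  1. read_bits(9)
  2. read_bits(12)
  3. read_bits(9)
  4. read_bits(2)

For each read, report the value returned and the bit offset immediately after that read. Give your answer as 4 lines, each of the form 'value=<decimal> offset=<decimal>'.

Read 1: bits[0:9] width=9 -> value=161 (bin 010100001); offset now 9 = byte 1 bit 1; 31 bits remain
Read 2: bits[9:21] width=12 -> value=3891 (bin 111100110011); offset now 21 = byte 2 bit 5; 19 bits remain
Read 3: bits[21:30] width=9 -> value=445 (bin 110111101); offset now 30 = byte 3 bit 6; 10 bits remain
Read 4: bits[30:32] width=2 -> value=0 (bin 00); offset now 32 = byte 4 bit 0; 8 bits remain

Answer: value=161 offset=9
value=3891 offset=21
value=445 offset=30
value=0 offset=32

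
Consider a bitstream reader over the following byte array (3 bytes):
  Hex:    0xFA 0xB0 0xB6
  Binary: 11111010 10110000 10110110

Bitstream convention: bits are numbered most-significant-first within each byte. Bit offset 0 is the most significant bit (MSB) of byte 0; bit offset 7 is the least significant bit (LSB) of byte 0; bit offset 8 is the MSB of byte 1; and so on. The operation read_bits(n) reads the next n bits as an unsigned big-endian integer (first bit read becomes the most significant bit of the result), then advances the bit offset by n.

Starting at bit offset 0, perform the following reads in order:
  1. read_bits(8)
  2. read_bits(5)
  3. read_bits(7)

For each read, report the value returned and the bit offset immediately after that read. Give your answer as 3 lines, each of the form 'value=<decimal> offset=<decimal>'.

Read 1: bits[0:8] width=8 -> value=250 (bin 11111010); offset now 8 = byte 1 bit 0; 16 bits remain
Read 2: bits[8:13] width=5 -> value=22 (bin 10110); offset now 13 = byte 1 bit 5; 11 bits remain
Read 3: bits[13:20] width=7 -> value=11 (bin 0001011); offset now 20 = byte 2 bit 4; 4 bits remain

Answer: value=250 offset=8
value=22 offset=13
value=11 offset=20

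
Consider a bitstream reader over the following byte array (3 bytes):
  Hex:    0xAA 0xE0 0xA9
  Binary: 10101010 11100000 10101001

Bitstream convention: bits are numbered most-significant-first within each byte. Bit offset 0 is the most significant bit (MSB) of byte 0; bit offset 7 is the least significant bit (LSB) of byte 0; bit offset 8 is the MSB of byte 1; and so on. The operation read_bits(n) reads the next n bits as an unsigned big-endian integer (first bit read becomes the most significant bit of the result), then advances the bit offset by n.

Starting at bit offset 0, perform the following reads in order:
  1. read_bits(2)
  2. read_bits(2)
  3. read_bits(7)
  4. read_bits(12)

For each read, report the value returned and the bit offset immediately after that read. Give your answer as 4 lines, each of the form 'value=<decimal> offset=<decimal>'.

Answer: value=2 offset=2
value=2 offset=4
value=87 offset=11
value=84 offset=23

Derivation:
Read 1: bits[0:2] width=2 -> value=2 (bin 10); offset now 2 = byte 0 bit 2; 22 bits remain
Read 2: bits[2:4] width=2 -> value=2 (bin 10); offset now 4 = byte 0 bit 4; 20 bits remain
Read 3: bits[4:11] width=7 -> value=87 (bin 1010111); offset now 11 = byte 1 bit 3; 13 bits remain
Read 4: bits[11:23] width=12 -> value=84 (bin 000001010100); offset now 23 = byte 2 bit 7; 1 bits remain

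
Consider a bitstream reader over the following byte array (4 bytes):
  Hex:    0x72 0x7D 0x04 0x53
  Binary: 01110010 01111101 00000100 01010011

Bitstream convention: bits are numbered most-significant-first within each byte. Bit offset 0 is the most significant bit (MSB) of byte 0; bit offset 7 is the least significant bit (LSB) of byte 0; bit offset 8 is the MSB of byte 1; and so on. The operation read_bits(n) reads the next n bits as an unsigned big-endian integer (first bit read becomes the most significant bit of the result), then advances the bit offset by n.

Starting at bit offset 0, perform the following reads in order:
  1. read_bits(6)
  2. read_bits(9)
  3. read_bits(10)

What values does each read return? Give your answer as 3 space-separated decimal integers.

Read 1: bits[0:6] width=6 -> value=28 (bin 011100); offset now 6 = byte 0 bit 6; 26 bits remain
Read 2: bits[6:15] width=9 -> value=318 (bin 100111110); offset now 15 = byte 1 bit 7; 17 bits remain
Read 3: bits[15:25] width=10 -> value=520 (bin 1000001000); offset now 25 = byte 3 bit 1; 7 bits remain

Answer: 28 318 520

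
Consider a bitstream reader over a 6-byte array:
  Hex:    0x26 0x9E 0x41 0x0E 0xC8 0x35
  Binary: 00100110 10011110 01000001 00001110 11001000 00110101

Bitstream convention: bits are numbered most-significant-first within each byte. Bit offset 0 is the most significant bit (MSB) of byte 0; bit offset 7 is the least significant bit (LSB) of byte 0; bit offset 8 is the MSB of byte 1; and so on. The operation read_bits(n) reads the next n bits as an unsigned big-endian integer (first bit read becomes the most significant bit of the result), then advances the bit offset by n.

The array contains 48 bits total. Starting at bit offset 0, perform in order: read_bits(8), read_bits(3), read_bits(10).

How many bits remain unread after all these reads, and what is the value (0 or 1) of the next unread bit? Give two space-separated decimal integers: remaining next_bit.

Read 1: bits[0:8] width=8 -> value=38 (bin 00100110); offset now 8 = byte 1 bit 0; 40 bits remain
Read 2: bits[8:11] width=3 -> value=4 (bin 100); offset now 11 = byte 1 bit 3; 37 bits remain
Read 3: bits[11:21] width=10 -> value=968 (bin 1111001000); offset now 21 = byte 2 bit 5; 27 bits remain

Answer: 27 0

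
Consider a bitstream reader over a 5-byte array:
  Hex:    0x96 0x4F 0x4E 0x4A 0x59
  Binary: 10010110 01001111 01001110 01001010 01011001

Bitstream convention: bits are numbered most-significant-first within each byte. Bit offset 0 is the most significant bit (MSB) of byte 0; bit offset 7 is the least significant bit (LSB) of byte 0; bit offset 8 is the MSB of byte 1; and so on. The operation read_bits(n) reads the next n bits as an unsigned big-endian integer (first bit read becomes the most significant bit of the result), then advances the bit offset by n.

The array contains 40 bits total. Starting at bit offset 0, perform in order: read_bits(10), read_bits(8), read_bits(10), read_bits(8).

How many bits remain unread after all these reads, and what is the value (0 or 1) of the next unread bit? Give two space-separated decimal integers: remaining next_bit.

Answer: 4 1

Derivation:
Read 1: bits[0:10] width=10 -> value=601 (bin 1001011001); offset now 10 = byte 1 bit 2; 30 bits remain
Read 2: bits[10:18] width=8 -> value=61 (bin 00111101); offset now 18 = byte 2 bit 2; 22 bits remain
Read 3: bits[18:28] width=10 -> value=228 (bin 0011100100); offset now 28 = byte 3 bit 4; 12 bits remain
Read 4: bits[28:36] width=8 -> value=165 (bin 10100101); offset now 36 = byte 4 bit 4; 4 bits remain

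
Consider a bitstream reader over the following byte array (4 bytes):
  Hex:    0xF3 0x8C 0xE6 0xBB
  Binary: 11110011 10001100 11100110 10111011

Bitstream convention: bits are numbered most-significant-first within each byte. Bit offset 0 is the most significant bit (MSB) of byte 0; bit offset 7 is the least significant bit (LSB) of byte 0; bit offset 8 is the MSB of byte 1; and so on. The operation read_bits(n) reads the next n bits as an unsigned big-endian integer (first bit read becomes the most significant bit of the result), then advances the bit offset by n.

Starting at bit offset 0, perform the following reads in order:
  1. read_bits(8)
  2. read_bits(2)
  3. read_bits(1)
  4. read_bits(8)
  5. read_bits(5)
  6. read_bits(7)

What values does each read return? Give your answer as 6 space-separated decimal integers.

Read 1: bits[0:8] width=8 -> value=243 (bin 11110011); offset now 8 = byte 1 bit 0; 24 bits remain
Read 2: bits[8:10] width=2 -> value=2 (bin 10); offset now 10 = byte 1 bit 2; 22 bits remain
Read 3: bits[10:11] width=1 -> value=0 (bin 0); offset now 11 = byte 1 bit 3; 21 bits remain
Read 4: bits[11:19] width=8 -> value=103 (bin 01100111); offset now 19 = byte 2 bit 3; 13 bits remain
Read 5: bits[19:24] width=5 -> value=6 (bin 00110); offset now 24 = byte 3 bit 0; 8 bits remain
Read 6: bits[24:31] width=7 -> value=93 (bin 1011101); offset now 31 = byte 3 bit 7; 1 bits remain

Answer: 243 2 0 103 6 93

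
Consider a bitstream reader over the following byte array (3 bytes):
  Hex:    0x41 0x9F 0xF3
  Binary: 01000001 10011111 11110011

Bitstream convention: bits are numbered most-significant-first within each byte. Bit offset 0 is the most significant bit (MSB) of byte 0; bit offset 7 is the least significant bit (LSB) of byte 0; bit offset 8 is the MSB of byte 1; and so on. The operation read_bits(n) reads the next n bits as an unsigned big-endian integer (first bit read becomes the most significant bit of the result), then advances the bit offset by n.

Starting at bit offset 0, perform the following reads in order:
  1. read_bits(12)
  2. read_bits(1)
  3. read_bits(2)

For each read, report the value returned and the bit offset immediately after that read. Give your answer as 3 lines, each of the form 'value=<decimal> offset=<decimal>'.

Read 1: bits[0:12] width=12 -> value=1049 (bin 010000011001); offset now 12 = byte 1 bit 4; 12 bits remain
Read 2: bits[12:13] width=1 -> value=1 (bin 1); offset now 13 = byte 1 bit 5; 11 bits remain
Read 3: bits[13:15] width=2 -> value=3 (bin 11); offset now 15 = byte 1 bit 7; 9 bits remain

Answer: value=1049 offset=12
value=1 offset=13
value=3 offset=15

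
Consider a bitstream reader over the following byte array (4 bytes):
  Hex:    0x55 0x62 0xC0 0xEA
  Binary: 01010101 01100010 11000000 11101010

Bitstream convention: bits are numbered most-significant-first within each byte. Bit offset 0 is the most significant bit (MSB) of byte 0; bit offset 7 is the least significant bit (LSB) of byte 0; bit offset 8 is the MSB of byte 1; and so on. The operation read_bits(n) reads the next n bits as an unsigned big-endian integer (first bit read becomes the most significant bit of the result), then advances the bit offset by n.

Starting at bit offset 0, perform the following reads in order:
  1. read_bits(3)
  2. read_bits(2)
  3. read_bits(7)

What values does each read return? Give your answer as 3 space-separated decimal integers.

Answer: 2 2 86

Derivation:
Read 1: bits[0:3] width=3 -> value=2 (bin 010); offset now 3 = byte 0 bit 3; 29 bits remain
Read 2: bits[3:5] width=2 -> value=2 (bin 10); offset now 5 = byte 0 bit 5; 27 bits remain
Read 3: bits[5:12] width=7 -> value=86 (bin 1010110); offset now 12 = byte 1 bit 4; 20 bits remain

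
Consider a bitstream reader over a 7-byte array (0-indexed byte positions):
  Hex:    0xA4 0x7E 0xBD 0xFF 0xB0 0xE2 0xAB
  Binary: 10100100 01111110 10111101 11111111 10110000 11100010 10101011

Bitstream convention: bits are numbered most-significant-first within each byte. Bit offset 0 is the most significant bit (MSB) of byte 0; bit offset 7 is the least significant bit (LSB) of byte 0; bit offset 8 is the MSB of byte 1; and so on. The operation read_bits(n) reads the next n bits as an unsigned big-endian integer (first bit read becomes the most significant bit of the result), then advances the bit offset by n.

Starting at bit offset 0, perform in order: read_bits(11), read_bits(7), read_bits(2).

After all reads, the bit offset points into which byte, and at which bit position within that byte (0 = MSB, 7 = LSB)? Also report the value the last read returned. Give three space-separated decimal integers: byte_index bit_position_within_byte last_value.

Answer: 2 4 3

Derivation:
Read 1: bits[0:11] width=11 -> value=1315 (bin 10100100011); offset now 11 = byte 1 bit 3; 45 bits remain
Read 2: bits[11:18] width=7 -> value=122 (bin 1111010); offset now 18 = byte 2 bit 2; 38 bits remain
Read 3: bits[18:20] width=2 -> value=3 (bin 11); offset now 20 = byte 2 bit 4; 36 bits remain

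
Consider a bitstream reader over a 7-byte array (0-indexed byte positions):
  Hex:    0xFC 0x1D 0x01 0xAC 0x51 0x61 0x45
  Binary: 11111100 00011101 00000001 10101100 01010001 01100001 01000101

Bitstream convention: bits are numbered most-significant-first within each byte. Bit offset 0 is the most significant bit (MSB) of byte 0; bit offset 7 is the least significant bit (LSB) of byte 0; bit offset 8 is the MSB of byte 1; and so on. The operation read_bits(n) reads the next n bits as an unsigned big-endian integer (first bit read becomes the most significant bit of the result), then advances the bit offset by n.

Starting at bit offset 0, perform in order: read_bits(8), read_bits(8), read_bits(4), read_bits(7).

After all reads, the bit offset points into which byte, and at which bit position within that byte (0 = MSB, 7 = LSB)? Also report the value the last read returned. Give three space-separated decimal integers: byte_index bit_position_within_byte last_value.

Answer: 3 3 13

Derivation:
Read 1: bits[0:8] width=8 -> value=252 (bin 11111100); offset now 8 = byte 1 bit 0; 48 bits remain
Read 2: bits[8:16] width=8 -> value=29 (bin 00011101); offset now 16 = byte 2 bit 0; 40 bits remain
Read 3: bits[16:20] width=4 -> value=0 (bin 0000); offset now 20 = byte 2 bit 4; 36 bits remain
Read 4: bits[20:27] width=7 -> value=13 (bin 0001101); offset now 27 = byte 3 bit 3; 29 bits remain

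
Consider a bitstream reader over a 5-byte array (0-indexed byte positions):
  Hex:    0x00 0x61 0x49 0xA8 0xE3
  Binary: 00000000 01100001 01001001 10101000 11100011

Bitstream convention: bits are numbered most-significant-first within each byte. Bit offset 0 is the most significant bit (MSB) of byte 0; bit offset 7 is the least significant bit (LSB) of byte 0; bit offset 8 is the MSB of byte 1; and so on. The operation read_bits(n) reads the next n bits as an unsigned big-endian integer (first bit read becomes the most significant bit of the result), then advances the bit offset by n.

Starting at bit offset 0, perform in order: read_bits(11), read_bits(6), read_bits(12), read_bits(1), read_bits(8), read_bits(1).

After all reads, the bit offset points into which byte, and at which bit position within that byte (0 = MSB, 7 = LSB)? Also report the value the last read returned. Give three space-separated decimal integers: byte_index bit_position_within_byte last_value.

Read 1: bits[0:11] width=11 -> value=3 (bin 00000000011); offset now 11 = byte 1 bit 3; 29 bits remain
Read 2: bits[11:17] width=6 -> value=2 (bin 000010); offset now 17 = byte 2 bit 1; 23 bits remain
Read 3: bits[17:29] width=12 -> value=2357 (bin 100100110101); offset now 29 = byte 3 bit 5; 11 bits remain
Read 4: bits[29:30] width=1 -> value=0 (bin 0); offset now 30 = byte 3 bit 6; 10 bits remain
Read 5: bits[30:38] width=8 -> value=56 (bin 00111000); offset now 38 = byte 4 bit 6; 2 bits remain
Read 6: bits[38:39] width=1 -> value=1 (bin 1); offset now 39 = byte 4 bit 7; 1 bits remain

Answer: 4 7 1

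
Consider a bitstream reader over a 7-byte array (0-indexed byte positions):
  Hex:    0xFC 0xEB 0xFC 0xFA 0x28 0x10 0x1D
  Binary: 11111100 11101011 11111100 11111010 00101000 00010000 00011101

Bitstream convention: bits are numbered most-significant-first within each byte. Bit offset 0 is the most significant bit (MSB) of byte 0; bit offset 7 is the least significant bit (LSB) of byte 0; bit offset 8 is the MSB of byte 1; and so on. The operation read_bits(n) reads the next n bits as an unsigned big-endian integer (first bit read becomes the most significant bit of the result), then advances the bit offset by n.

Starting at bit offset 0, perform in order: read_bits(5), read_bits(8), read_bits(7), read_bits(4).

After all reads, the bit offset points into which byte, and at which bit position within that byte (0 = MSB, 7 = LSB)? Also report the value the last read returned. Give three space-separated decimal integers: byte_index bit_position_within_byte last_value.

Read 1: bits[0:5] width=5 -> value=31 (bin 11111); offset now 5 = byte 0 bit 5; 51 bits remain
Read 2: bits[5:13] width=8 -> value=157 (bin 10011101); offset now 13 = byte 1 bit 5; 43 bits remain
Read 3: bits[13:20] width=7 -> value=63 (bin 0111111); offset now 20 = byte 2 bit 4; 36 bits remain
Read 4: bits[20:24] width=4 -> value=12 (bin 1100); offset now 24 = byte 3 bit 0; 32 bits remain

Answer: 3 0 12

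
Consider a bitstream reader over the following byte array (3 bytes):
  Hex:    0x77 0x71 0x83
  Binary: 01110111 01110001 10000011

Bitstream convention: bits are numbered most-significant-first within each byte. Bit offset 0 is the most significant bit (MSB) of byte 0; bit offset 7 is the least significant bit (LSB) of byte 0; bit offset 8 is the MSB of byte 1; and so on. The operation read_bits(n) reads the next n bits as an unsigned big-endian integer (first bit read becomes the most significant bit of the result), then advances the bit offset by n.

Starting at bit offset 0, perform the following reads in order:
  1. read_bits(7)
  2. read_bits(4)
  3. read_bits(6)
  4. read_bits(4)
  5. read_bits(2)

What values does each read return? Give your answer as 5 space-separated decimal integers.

Read 1: bits[0:7] width=7 -> value=59 (bin 0111011); offset now 7 = byte 0 bit 7; 17 bits remain
Read 2: bits[7:11] width=4 -> value=11 (bin 1011); offset now 11 = byte 1 bit 3; 13 bits remain
Read 3: bits[11:17] width=6 -> value=35 (bin 100011); offset now 17 = byte 2 bit 1; 7 bits remain
Read 4: bits[17:21] width=4 -> value=0 (bin 0000); offset now 21 = byte 2 bit 5; 3 bits remain
Read 5: bits[21:23] width=2 -> value=1 (bin 01); offset now 23 = byte 2 bit 7; 1 bits remain

Answer: 59 11 35 0 1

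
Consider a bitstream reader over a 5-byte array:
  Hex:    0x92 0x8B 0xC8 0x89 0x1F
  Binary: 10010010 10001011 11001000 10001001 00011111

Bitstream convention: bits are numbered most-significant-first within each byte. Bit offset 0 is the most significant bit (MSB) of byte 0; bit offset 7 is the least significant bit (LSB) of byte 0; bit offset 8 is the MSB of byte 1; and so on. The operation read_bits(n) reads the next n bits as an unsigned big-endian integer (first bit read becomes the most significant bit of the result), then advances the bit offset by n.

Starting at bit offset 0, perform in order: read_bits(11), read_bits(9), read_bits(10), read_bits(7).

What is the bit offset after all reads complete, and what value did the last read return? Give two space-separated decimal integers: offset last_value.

Answer: 37 35

Derivation:
Read 1: bits[0:11] width=11 -> value=1172 (bin 10010010100); offset now 11 = byte 1 bit 3; 29 bits remain
Read 2: bits[11:20] width=9 -> value=188 (bin 010111100); offset now 20 = byte 2 bit 4; 20 bits remain
Read 3: bits[20:30] width=10 -> value=546 (bin 1000100010); offset now 30 = byte 3 bit 6; 10 bits remain
Read 4: bits[30:37] width=7 -> value=35 (bin 0100011); offset now 37 = byte 4 bit 5; 3 bits remain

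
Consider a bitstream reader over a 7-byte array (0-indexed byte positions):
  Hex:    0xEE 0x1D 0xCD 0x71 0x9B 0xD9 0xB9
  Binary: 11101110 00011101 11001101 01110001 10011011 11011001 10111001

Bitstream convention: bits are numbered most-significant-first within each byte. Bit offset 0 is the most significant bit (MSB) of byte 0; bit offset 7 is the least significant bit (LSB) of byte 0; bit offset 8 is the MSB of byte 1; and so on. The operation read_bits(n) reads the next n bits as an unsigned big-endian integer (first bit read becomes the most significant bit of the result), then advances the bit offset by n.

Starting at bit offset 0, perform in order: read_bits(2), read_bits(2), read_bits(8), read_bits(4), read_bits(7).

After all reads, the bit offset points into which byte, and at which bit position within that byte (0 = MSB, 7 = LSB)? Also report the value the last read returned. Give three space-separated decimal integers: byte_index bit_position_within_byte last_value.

Answer: 2 7 102

Derivation:
Read 1: bits[0:2] width=2 -> value=3 (bin 11); offset now 2 = byte 0 bit 2; 54 bits remain
Read 2: bits[2:4] width=2 -> value=2 (bin 10); offset now 4 = byte 0 bit 4; 52 bits remain
Read 3: bits[4:12] width=8 -> value=225 (bin 11100001); offset now 12 = byte 1 bit 4; 44 bits remain
Read 4: bits[12:16] width=4 -> value=13 (bin 1101); offset now 16 = byte 2 bit 0; 40 bits remain
Read 5: bits[16:23] width=7 -> value=102 (bin 1100110); offset now 23 = byte 2 bit 7; 33 bits remain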